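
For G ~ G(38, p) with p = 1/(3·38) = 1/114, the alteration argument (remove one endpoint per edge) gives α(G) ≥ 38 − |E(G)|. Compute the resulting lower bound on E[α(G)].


E[|E(G)|] = C(38, 2)·p = 703 · (1/114) = 37/6.
E[α(G)] ≥ n − E[|E(G)|] = 38 − 37/6 = 191/6.
Numerically: ≈ 31.8333.
(This is only a lower bound; the true E[α(G)] may be larger.)

E[α(G)] ≥ 191/6 ≈ 31.8333.


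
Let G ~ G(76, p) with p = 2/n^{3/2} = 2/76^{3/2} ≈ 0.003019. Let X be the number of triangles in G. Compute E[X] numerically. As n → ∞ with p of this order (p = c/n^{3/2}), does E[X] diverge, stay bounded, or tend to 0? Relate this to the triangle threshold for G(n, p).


Number of potential triangles: C(76, 3) = 70300.
Each occurs with probability p³ ≈ (0.003019)³ ≈ 2.750609e-08.
By linearity: E[X] = C(76, 3)·p³ ≈ 70300 · 2.750609e-08 ≈ 0.0019.
Since α = 3/2 > 1, p = c/n^{3/2} = o(1/n) is below the triangle threshold p ~ 1/n. Asymptotically E[X] ~ (c³/6)·n^{3(1−α)} = (2³/6)·n^{-1.5} → 0, so by Markov's inequality G has no triangles w.h.p.

E[X] ≈ 0.0019; in regime p = Θ(1/n^{3/2}) E[X] tends to 0 (below the triangle threshold p ~ 1/n).


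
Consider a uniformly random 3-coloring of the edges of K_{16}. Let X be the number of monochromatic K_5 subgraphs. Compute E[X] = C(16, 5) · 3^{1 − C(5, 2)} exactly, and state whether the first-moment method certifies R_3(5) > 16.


E[X] = C(16, 5) · 3^{1 − 10} = 4368 · 3^{−9} = 4368/19683.
As a reduced fraction: E[X] = 1456/6561 ≈ 0.22192.
Is E[X] < 1? YES.
Since E[X] < 1, there exists a 3-coloring of K_{16} with no monochromatic K_5; hence R_3(5) > 16.

E[X] = 1456/6561 ≈ 0.22192; E[X] < 1, so R_3(5) > 16.


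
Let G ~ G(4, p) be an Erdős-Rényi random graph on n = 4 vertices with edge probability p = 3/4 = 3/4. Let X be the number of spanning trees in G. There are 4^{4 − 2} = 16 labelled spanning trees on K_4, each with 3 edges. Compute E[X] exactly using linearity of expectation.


K_4 has 4^{4 − 2} = 16 labelled spanning trees.
For each such spanning tree H, let X_H = 1 if all 3 edges of H are present in G. Then P[X_H = 1] = p^{3} = (3/4)^{3} = 27/64.
Summing the indicators: E[X] = Σ_H E[X_H] = 16 · p^{3} = 16 · 27/64 = 27/4.
Numerically: E[X] ≈ 6.75.

E[X] = 16 · (3/4)^{3} = 27/4 ≈ 6.75.


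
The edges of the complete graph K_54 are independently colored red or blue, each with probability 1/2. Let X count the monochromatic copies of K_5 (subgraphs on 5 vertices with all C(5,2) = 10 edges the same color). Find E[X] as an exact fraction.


Let X = Σ_S X_S over the C(54, 5) = 3162510 subsets S of size 5, where X_S = 1 if the K_5 on S is monochromatic.
For a fixed S, the K_5 on S has C(5, 2) = 10 edges. P[all 10 edges red] = (1/2)^10, and likewise for blue, so P[monochromatic] = 2·(1/2)^10 = 2^{1 − 10} = 1/512.
By linearity of expectation: E[X] = C(54, 5) · 2^{1 − 10} = 3162510 · 1/512 = 1581255/256.
Numerically: E[X] ≈ 6176.777344.

E[X] = C(54,5)·2^(1−C(5,2)) = 1581255/256 ≈ 6176.777344.


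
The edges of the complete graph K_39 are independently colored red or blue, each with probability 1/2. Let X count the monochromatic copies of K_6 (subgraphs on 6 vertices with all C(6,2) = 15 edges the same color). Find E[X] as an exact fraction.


Let X = Σ_S X_S over the C(39, 6) = 3262623 subsets S of size 6, where X_S = 1 if the K_6 on S is monochromatic.
For a fixed S, the K_6 on S has C(6, 2) = 15 edges. P[all 15 edges red] = (1/2)^15, and likewise for blue, so P[monochromatic] = 2·(1/2)^15 = 2^{1 − 15} = 1/16384.
By linearity: E[X] = C(39, 6) · 2^{1 − 15} = 3262623 · 1/16384 = 3262623/16384.
Numerically: E[X] ≈ 199.135.

E[X] = C(39,6)·2^(1−C(6,2)) = 3262623/16384 ≈ 199.135.


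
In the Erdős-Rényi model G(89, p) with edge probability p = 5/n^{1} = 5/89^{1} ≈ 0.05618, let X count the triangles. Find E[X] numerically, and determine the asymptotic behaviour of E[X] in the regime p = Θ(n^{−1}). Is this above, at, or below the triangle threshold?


Number of potential triangles: C(89, 3) = 113564.
Each occurs with probability p³ ≈ (0.05618)³ ≈ 1.773128e-04.
By linearity: E[X] = C(89, 3)·p³ ≈ 113564 · 1.773128e-04 ≈ 20.1363.
Here α = 1, so p = 5/n is exactly at the triangle threshold p ~ 1/n. Asymptotically E[X] → c³/6 = 5³/6 = 125/6 ≈ 20.8333, a bounded constant. In this regime the triangle count is asymptotically Poisson(c³/6).

E[X] ≈ 20.1363; in regime p = Θ(1/n^{1}) E[X] stays bounded (at the triangle threshold p ~ 1/n).


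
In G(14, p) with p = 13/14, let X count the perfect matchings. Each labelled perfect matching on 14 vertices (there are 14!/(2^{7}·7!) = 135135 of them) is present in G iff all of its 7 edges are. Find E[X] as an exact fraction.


K_14 has 14!/(2^{7}·7!) = 135135 labelled perfect matchings.
For each such perfect matching H, let X_H = 1 if all 7 edges of H are present in G. Then P[X_H = 1] = p^{7} = (13/14)^{7} = 62748517/105413504.
Summing the indicators: E[X] = Σ_H E[X_H] = 135135 · p^{7} = 135135 · 62748517/105413504 = 1211360120685/15059072.
Numerically: E[X] ≈ 8.044e+04.

E[X] = 135135 · (13/14)^{7} = 1211360120685/15059072 ≈ 8.044e+04.


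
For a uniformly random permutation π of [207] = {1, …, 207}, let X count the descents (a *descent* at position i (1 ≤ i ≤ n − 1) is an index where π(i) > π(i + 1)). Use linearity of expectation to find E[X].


Write X = Σ X_I over i = 1, …, 206, with X_I the indicator of one descent.
There are 206 indicators.
For each fixed i, the pair (π(i), π(i+1)) is a uniformly random ordered pair of distinct values from {1, …, 207}; by symmetry P[π(i) > π(i+1)] = 1/2.
By linearity: E[X] = 206 · (1/2) = (207 − 1) · (1/2) = 103 ≈ 103.00000.

E[X] = 103 = 103.00000.


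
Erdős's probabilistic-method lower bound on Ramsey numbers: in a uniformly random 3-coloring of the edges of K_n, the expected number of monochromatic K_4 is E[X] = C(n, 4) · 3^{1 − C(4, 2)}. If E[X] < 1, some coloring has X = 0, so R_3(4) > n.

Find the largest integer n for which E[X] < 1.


We need C(n, 4) · 3^{1 − 6} < 1, i.e. C(n, 4) < 3^{6 − 1} = 243.
Check values of n near the boundary:
  n = 5: C(5, 4) = 5; 5 < 243? YES
  n = 6: C(6, 4) = 15; 15 < 243? YES
  n = 7: C(7, 4) = 35; 35 < 243? YES
  n = 8: C(8, 4) = 70; 70 < 243? YES
  n = 9: C(9, 4) = 126; 126 < 243? YES
  n = 10: C(10, 4) = 210; 210 < 243? YES
  n = 11: C(11, 4) = 330; 330 < 243? NO
  n = 12: C(12, 4) = 495; 495 < 243? NO
The largest n with C(n, 4) < 243 is n = 10 (where E[X] = 70/81 ≈ 0.86420). Hence R_3(4) > 10, i.e. R_3(4) ≥ 11.

Largest n = 10; hence R_3(4) > 10.


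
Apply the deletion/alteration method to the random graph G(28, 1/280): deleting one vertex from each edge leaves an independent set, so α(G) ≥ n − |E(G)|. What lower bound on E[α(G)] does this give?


E[|E(G)|] = C(28, 2)·p = 378 · (1/280) = 27/20.
E[α(G)] ≥ n − E[|E(G)|] = 28 − 27/20 = 533/20.
Numerically: ≈ 26.650.
(This is only a lower bound; the true E[α(G)] may be larger.)

E[α(G)] ≥ 533/20 ≈ 26.650.


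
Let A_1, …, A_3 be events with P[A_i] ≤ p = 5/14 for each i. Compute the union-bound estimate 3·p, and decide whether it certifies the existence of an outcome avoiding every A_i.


Union bound: P[∪_{i=1}^{3} A_i] ≤ Σ_i P[A_i] ≤ 3·p = 3·(5/14) = 15/14.
Numerically: 15/14 ≈ 1.071429.
Is 15/14 < 1? NO.
Since the bound 15/14 is ≥ 1, the union bound is uninformative here; it does NOT by itself certify existence.

3·p = 15/14 ≈ 1.071429; existence NOT certified by the union bound.


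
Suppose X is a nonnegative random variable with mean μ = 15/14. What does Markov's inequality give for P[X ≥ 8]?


μ = E[X] = 15/14, a = 8.
Markov: P[X ≥ 8] ≤ μ/a = (15/14)/8 = 15/112.
Numerically: ≈ 0.1339.
(Since a = 8 > μ = 1.0714, the bound 15/112 is < 1 and informative.)

P[X ≥ 8] ≤ 15/112 ≈ 0.1339.


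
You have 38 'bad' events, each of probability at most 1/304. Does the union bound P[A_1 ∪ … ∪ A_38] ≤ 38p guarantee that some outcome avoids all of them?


Union bound: P[∪_{i=1}^{38} A_i] ≤ Σ_i P[A_i] ≤ 38·p = 38·(1/304) = 1/8.
Numerically: 1/8 ≈ 0.12500.
Is 1/8 < 1? YES.
Since P[∪ A_i] ≤ 1/8 < 1, the complement has P[∩ A_i^c] ≥ 1 − 1/8 = 7/8 > 0, so some outcome avoids every A_i.

38·p = 1/8 ≈ 0.12500; existence CERTIFIED by the union bound.


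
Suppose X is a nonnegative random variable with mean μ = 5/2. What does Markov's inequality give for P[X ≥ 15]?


μ = E[X] = 5/2, a = 15.
Markov: P[X ≥ 15] ≤ μ/a = (5/2)/15 = 1/6.
Numerically: ≈ 0.1667.
(Since a = 15 > μ = 2.5000, the bound 1/6 is < 1 and informative.)

P[X ≥ 15] ≤ 1/6 ≈ 0.1667.


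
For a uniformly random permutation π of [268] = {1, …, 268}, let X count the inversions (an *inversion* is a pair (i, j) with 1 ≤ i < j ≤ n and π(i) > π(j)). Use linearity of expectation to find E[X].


Write X = Σ X_I over the C(268, 2) = 35778 pairs i < j, with X_I the indicator of one inversion.
There are 35778 indicators.
For each fixed pair i < j, the values π(i) and π(j) are two distinct elements of {1, …, 268} in uniformly random order; by symmetry P[π(i) > π(j)] = 1/2.
By linearity: E[X] = 35778 · (1/2) = C(268, 2) · (1/2) = 35778/2 = 17889 ≈ 17889.000000.

E[X] = 17889 = 17889.000000.


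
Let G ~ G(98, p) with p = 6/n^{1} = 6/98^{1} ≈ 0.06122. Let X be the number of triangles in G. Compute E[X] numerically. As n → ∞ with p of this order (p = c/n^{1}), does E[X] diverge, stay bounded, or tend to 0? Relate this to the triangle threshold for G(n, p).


Number of potential triangles: C(98, 3) = 152096.
Each occurs with probability p³ ≈ (0.06122)³ ≈ 2.294962e-04.
By linearity: E[X] = C(98, 3)·p³ ≈ 152096 · 2.294962e-04 ≈ 34.9055.
Here α = 1, so p = 6/n is exactly at the triangle threshold p ~ 1/n. Asymptotically E[X] → c³/6 = 6³/6 = 36 ≈ 36.0000, a bounded constant. In this regime the triangle count is asymptotically Poisson(c³/6).

E[X] ≈ 34.9055; in regime p = Θ(1/n^{1}) E[X] stays bounded (at the triangle threshold p ~ 1/n).


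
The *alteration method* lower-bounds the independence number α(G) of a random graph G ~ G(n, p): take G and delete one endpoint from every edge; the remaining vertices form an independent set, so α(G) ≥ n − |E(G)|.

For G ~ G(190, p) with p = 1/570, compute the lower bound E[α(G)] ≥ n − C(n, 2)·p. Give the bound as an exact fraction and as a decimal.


E[|E(G)|] = C(190, 2)·p = 17955 · (1/570) = 63/2.
E[α(G)] ≥ n − E[|E(G)|] = 190 − 63/2 = 317/2.
Numerically: ≈ 158.500.
(This is only a lower bound; the true E[α(G)] may be larger.)

E[α(G)] ≥ 317/2 ≈ 158.500.


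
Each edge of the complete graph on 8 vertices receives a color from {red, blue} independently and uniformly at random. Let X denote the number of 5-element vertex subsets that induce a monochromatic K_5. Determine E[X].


Let X = Σ_S X_S over the C(8, 5) = 56 subsets S of size 5, where X_S = 1 if the K_5 on S is monochromatic.
For a fixed S, the K_5 on S has C(5, 2) = 10 edges. P[all 10 edges red] = (1/2)^10, and likewise for blue, so P[monochromatic] = 2·(1/2)^10 = 2^{1 − 10} = 1/512.
Summing: E[X] = C(8, 5) · 2^{1 − 10} = 56 · 1/512 = 7/64.
Numerically: E[X] ≈ 0.109.

E[X] = C(8,5)·2^(1−C(5,2)) = 7/64 ≈ 0.109.


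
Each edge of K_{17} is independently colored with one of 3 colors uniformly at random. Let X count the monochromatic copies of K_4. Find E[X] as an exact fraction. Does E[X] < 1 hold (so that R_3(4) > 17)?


E[X] = C(17, 4) · 3^{1 − 6} = 2380 · 3^{−5} = 2380/243.
As a reduced fraction: E[X] = 2380/243 ≈ 9.7942387.
Is E[X] < 1? NO.
Since E[X] ≥ 1, the first-moment bound is inconclusive at n = 17; it does NOT by itself certify R_3(4) > 17.

E[X] = 2380/243 ≈ 9.7942387; E[X] ≥ 1; first-moment method inconclusive here.


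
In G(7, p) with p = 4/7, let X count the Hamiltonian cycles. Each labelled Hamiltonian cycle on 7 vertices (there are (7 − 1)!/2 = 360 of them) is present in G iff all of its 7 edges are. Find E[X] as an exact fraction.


K_7 has (7 − 1)!/2 = 360 labelled Hamiltonian cycles.
For each such Hamiltonian cycle H, let X_H = 1 if all 7 edges of H are present in G. Then P[X_H = 1] = p^{7} = (4/7)^{7} = 16384/823543.
Summing the indicators: E[X] = Σ_H E[X_H] = 360 · p^{7} = 360 · 16384/823543 = 5898240/823543.
Numerically: E[X] ≈ 7.16203.

E[X] = 360 · (4/7)^{7} = 5898240/823543 ≈ 7.16203.


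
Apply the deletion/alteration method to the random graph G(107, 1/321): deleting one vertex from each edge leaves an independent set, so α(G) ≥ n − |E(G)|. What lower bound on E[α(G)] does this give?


E[|E(G)|] = C(107, 2)·p = 5671 · (1/321) = 53/3.
E[α(G)] ≥ n − E[|E(G)|] = 107 − 53/3 = 268/3.
Numerically: ≈ 89.333.
(This is only a lower bound; the true E[α(G)] may be larger.)

E[α(G)] ≥ 268/3 ≈ 89.333.


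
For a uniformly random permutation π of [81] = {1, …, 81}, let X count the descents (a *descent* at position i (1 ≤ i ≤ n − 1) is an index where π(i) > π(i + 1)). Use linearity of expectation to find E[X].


Write X = Σ X_I over i = 1, …, 80, with X_I the indicator of one descent.
There are 80 indicators.
For each fixed i, the pair (π(i), π(i+1)) is a uniformly random ordered pair of distinct values from {1, …, 81}; by symmetry P[π(i) > π(i+1)] = 1/2.
By linearity: E[X] = 80 · (1/2) = (81 − 1) · (1/2) = 40 ≈ 40.0000.

E[X] = 40 = 40.0000.


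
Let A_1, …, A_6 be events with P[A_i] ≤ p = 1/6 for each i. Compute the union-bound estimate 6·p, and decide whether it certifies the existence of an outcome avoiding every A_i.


Union bound: P[∪_{i=1}^{6} A_i] ≤ Σ_i P[A_i] ≤ 6·p = 6·(1/6) = 1.
Numerically: 1 ≈ 1.0000.
Is 1 < 1? NO.
Since the bound 1 is ≥ 1, the union bound is uninformative here; it does NOT by itself certify existence.

6·p = 1 ≈ 1.0000; existence NOT certified by the union bound.


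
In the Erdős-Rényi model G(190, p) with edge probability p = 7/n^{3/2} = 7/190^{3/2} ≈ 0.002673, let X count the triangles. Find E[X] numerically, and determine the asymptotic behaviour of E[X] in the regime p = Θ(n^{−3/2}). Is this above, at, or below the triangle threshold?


Number of potential triangles: C(190, 3) = 1125180.
Each occurs with probability p³ ≈ (0.002673)³ ≈ 1.909426e-08.
By linearity: E[X] = C(190, 3)·p³ ≈ 1125180 · 1.909426e-08 ≈ 0.0215.
Since α = 3/2 > 1, p = c/n^{3/2} = o(1/n) is below the triangle threshold p ~ 1/n. Asymptotically E[X] ~ (c³/6)·n^{3(1−α)} = (7³/6)·n^{-1.5} → 0, so by Markov's inequality G has no triangles w.h.p.

E[X] ≈ 0.0215; in regime p = Θ(1/n^{3/2}) E[X] tends to 0 (below the triangle threshold p ~ 1/n).


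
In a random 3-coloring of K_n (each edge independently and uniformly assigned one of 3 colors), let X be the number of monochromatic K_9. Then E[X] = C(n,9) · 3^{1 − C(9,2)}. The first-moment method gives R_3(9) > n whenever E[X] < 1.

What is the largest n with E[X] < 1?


We need C(n, 9) · 3^{1 − 36} < 1, i.e. C(n, 9) < 3^{36 − 1} = 50031545098999707.
Check values of n near the boundary:
  n = 296: C(296, 9) = 42513789098994080; 42513789098994080 < 50031545098999707? YES
  n = 297: C(297, 9) = 43842345008337645; 43842345008337645 < 50031545098999707? YES
  n = 298: C(298, 9) = 45207677551849890; 45207677551849890 < 50031545098999707? YES
  n = 299: C(299, 9) = 46610674441390059; 46610674441390059 < 50031545098999707? YES
  n = 300: C(300, 9) = 48052241692154700; 48052241692154700 < 50031545098999707? YES
  n = 301: C(301, 9) = 49533303936090975; 49533303936090975 < 50031545098999707? YES
  n = 302: C(302, 9) = 51054804739588650; 51054804739588650 < 50031545098999707? NO
  n = 303: C(303, 9) = 52617706925494425; 52617706925494425 < 50031545098999707? NO
  n = 304: C(304, 9) = 54222992899492560; 54222992899492560 < 50031545098999707? NO
The largest n with C(n, 9) < 50031545098999707 is n = 301 (where E[X] = 16511101312030325/16677181699666569 ≈ 0.99004). Hence R_3(9) > 301, i.e. R_3(9) ≥ 302.

Largest n = 301; hence R_3(9) > 301.


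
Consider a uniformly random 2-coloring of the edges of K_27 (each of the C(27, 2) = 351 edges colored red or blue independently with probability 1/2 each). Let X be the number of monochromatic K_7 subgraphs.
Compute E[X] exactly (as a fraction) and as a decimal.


Let X = Σ_S X_S over the C(27, 7) = 888030 subsets S of size 7, where X_S = 1 if the K_7 on S is monochromatic.
For a fixed S, the K_7 on S has C(7, 2) = 21 edges. P[all 21 edges red] = (1/2)^21, and likewise for blue, so P[monochromatic] = 2·(1/2)^21 = 2^{1 − 21} = 1/1048576.
By linearity of expectation: E[X] = C(27, 7) · 2^{1 − 21} = 888030 · 1/1048576 = 444015/524288.
Numerically: E[X] ≈ 0.8469.

E[X] = C(27,7)·2^(1−C(7,2)) = 444015/524288 ≈ 0.8469.


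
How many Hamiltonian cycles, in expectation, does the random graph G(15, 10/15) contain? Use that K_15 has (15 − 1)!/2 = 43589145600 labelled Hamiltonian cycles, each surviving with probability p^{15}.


K_15 has (15 − 1)!/2 = 43589145600 labelled Hamiltonian cycles.
For each such Hamiltonian cycle H, let X_H = 1 if all 15 edges of H are present in G. Then P[X_H = 1] = p^{15} = (2/3)^{15} = 32768/14348907.
By linearity of expectation: E[X] = Σ_H E[X_H] = 43589145600 · p^{15} = 43589145600 · 32768/14348907 = 5877897625600/59049.
Numerically: E[X] ≈ 9.95e+07.

E[X] = 43589145600 · (2/3)^{15} = 5877897625600/59049 ≈ 9.95e+07.


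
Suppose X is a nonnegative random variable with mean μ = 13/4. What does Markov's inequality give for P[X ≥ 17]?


μ = E[X] = 13/4, a = 17.
Markov: P[X ≥ 17] ≤ μ/a = (13/4)/17 = 13/68.
Numerically: ≈ 0.191176.
(Since a = 17 > μ = 3.250000, the bound 13/68 is < 1 and informative.)

P[X ≥ 17] ≤ 13/68 ≈ 0.191176.


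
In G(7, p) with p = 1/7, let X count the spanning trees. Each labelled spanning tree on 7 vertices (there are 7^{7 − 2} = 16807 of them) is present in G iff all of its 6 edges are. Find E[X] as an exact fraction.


K_7 has 7^{7 − 2} = 16807 labelled spanning trees.
For each such spanning tree H, let X_H = 1 if all 6 edges of H are present in G. Then P[X_H = 1] = p^{6} = (1/7)^{6} = 1/117649.
By linearity: E[X] = Σ_H E[X_H] = 16807 · p^{6} = 16807 · 1/117649 = 1/7.
Numerically: E[X] ≈ 0.1429.

E[X] = 16807 · (1/7)^{6} = 1/7 ≈ 0.1429.


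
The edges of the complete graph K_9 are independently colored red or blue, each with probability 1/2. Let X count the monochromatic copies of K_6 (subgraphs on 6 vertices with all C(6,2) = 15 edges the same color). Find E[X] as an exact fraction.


Let X = Σ_S X_S over the C(9, 6) = 84 subsets S of size 6, where X_S = 1 if the K_6 on S is monochromatic.
For a fixed S, the K_6 on S has C(6, 2) = 15 edges. P[all 15 edges red] = (1/2)^15, and likewise for blue, so P[monochromatic] = 2·(1/2)^15 = 2^{1 − 15} = 1/16384.
By linearity: E[X] = C(9, 6) · 2^{1 − 15} = 84 · 1/16384 = 21/4096.
Numerically: E[X] ≈ 0.0051.

E[X] = C(9,6)·2^(1−C(6,2)) = 21/4096 ≈ 0.0051.


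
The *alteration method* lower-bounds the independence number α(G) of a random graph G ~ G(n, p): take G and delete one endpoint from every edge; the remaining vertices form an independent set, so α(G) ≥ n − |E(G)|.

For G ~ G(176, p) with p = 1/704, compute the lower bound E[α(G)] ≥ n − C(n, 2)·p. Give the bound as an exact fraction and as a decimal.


E[|E(G)|] = C(176, 2)·p = 15400 · (1/704) = 175/8.
E[α(G)] ≥ n − E[|E(G)|] = 176 − 175/8 = 1233/8.
Numerically: ≈ 154.1250.
(This is only a lower bound; the true E[α(G)] may be larger.)

E[α(G)] ≥ 1233/8 ≈ 154.1250.


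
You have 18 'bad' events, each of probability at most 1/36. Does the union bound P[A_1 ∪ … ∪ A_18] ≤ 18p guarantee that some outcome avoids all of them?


Union bound: P[∪_{i=1}^{18} A_i] ≤ Σ_i P[A_i] ≤ 18·p = 18·(1/36) = 1/2.
Numerically: 1/2 ≈ 0.50000.
Is 1/2 < 1? YES.
Since P[∪ A_i] ≤ 1/2 < 1, the complement has P[∩ A_i^c] ≥ 1 − 1/2 = 1/2 > 0, so some outcome avoids every A_i.

18·p = 1/2 ≈ 0.50000; existence CERTIFIED by the union bound.


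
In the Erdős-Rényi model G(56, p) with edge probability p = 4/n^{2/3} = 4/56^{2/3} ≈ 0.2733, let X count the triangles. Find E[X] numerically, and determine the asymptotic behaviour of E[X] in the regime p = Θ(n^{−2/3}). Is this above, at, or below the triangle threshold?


Number of potential triangles: C(56, 3) = 27720.
Each occurs with probability p³ ≈ (0.2733)³ ≈ 2.040816e-02.
By linearity: E[X] = C(56, 3)·p³ ≈ 27720 · 2.040816e-02 ≈ 565.7143.
Since α = 2/3 < 1, p = c/n^{2/3} ≫ 1/n is above the triangle threshold p ~ 1/n. Asymptotically E[X] ~ (c³/6)·n^{3(1−α)} = (4³/6)·n^{1} → ∞; triangles are abundant w.h.p.

E[X] ≈ 565.7143; in regime p = Θ(1/n^{2/3}) E[X] diverges (above the triangle threshold p ~ 1/n).


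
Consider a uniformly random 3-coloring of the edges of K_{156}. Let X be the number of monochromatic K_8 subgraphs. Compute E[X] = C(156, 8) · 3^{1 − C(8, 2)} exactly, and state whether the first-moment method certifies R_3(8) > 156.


E[X] = C(156, 8) · 3^{1 − 28} = 7248464019225 · 3^{−27} = 7248464019225/7625597484987.
As a reduced fraction: E[X] = 805384891025/847288609443 ≈ 0.951.
Is E[X] < 1? YES.
Since E[X] < 1, there exists a 3-coloring of K_{156} with no monochromatic K_8; hence R_3(8) > 156.

E[X] = 805384891025/847288609443 ≈ 0.951; E[X] < 1, so R_3(8) > 156.


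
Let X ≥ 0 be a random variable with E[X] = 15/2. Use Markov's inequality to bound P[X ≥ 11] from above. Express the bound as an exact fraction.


μ = E[X] = 15/2, a = 11.
Markov: P[X ≥ 11] ≤ μ/a = (15/2)/11 = 15/22.
Numerically: ≈ 0.68182.
(Since a = 11 > μ = 7.50000, the bound 15/22 is < 1 and informative.)

P[X ≥ 11] ≤ 15/22 ≈ 0.68182.


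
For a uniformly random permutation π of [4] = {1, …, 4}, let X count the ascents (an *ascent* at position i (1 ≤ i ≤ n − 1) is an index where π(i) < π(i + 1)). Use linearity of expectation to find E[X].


Write X = Σ X_I over i = 1, …, 3, with X_I the indicator of one ascent.
There are 3 indicators.
For each fixed i, the pair (π(i), π(i+1)) is a uniformly random ordered pair of distinct values from {1, …, 4}; by symmetry P[π(i) < π(i+1)] = 1/2.
By linearity: E[X] = 3 · (1/2) = (4 − 1) · (1/2) = 3/2 ≈ 1.500000.

E[X] = 3/2 = 1.500000.


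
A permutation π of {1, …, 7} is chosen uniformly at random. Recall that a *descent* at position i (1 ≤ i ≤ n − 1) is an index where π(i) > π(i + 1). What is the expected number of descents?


Write X = Σ X_I over i = 1, …, 6, with X_I the indicator of one descent.
There are 6 indicators.
For each fixed i, the pair (π(i), π(i+1)) is a uniformly random ordered pair of distinct values from {1, …, 7}; by symmetry P[π(i) > π(i+1)] = 1/2.
By linearity: E[X] = 6 · (1/2) = (7 − 1) · (1/2) = 3 ≈ 3.00000.

E[X] = 3 = 3.00000.


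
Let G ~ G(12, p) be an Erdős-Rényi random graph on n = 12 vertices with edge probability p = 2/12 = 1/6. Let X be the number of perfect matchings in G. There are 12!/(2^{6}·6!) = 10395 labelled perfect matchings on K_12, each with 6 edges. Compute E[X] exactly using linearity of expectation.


K_12 has 12!/(2^{6}·6!) = 10395 labelled perfect matchings.
For each such perfect matching H, let X_H = 1 if all 6 edges of H are present in G. Then P[X_H = 1] = p^{6} = (1/6)^{6} = 1/46656.
Summing the indicators: E[X] = Σ_H E[X_H] = 10395 · p^{6} = 10395 · 1/46656 = 385/1728.
Numerically: E[X] ≈ 0.2228.

E[X] = 10395 · (1/6)^{6} = 385/1728 ≈ 0.2228.


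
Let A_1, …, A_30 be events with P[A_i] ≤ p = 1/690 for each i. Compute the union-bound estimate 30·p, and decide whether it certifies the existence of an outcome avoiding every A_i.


Union bound: P[∪_{i=1}^{30} A_i] ≤ Σ_i P[A_i] ≤ 30·p = 30·(1/690) = 1/23.
Numerically: 1/23 ≈ 0.0434783.
Is 1/23 < 1? YES.
Since P[∪ A_i] ≤ 1/23 < 1, the complement has P[∩ A_i^c] ≥ 1 − 1/23 = 22/23 > 0, so some outcome avoids every A_i.

30·p = 1/23 ≈ 0.0434783; existence CERTIFIED by the union bound.


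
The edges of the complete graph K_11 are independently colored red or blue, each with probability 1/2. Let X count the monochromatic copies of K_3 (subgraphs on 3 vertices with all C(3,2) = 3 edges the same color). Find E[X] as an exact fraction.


Let X = Σ_S X_S over the C(11, 3) = 165 subsets S of size 3, where X_S = 1 if the K_3 on S is monochromatic.
For a fixed S, the K_3 on S has C(3, 2) = 3 edges. P[all 3 edges red] = (1/2)^3, and likewise for blue, so P[monochromatic] = 2·(1/2)^3 = 2^{1 − 3} = 1/4.
By linearity: E[X] = C(11, 3) · 2^{1 − 3} = 165 · 1/4 = 165/4.
Numerically: E[X] ≈ 41.250.

E[X] = C(11,3)·2^(1−C(3,2)) = 165/4 ≈ 41.250.


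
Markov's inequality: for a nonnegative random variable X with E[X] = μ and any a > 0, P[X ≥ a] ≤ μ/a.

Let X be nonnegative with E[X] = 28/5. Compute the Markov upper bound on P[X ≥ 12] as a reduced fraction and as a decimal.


μ = E[X] = 28/5, a = 12.
Markov: P[X ≥ 12] ≤ μ/a = (28/5)/12 = 7/15.
Numerically: ≈ 0.467.
(Since a = 12 > μ = 5.600, the bound 7/15 is < 1 and informative.)

P[X ≥ 12] ≤ 7/15 ≈ 0.467.


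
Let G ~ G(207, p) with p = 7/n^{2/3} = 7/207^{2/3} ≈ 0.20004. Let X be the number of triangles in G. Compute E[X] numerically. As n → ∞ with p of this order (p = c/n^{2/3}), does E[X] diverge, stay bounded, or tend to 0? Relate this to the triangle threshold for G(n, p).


Number of potential triangles: C(207, 3) = 1456935.
Each occurs with probability p³ ≈ (0.20004)³ ≈ 8.0048543e-03.
By linearity: E[X] = C(207, 3)·p³ ≈ 1456935 · 8.0048543e-03 ≈ 11662.55233.
Since α = 2/3 < 1, p = c/n^{2/3} ≫ 1/n is above the triangle threshold p ~ 1/n. Asymptotically E[X] ~ (c³/6)·n^{3(1−α)} = (7³/6)·n^{1} → ∞; triangles are abundant w.h.p.

E[X] ≈ 11662.55233; in regime p = Θ(1/n^{2/3}) E[X] diverges (above the triangle threshold p ~ 1/n).


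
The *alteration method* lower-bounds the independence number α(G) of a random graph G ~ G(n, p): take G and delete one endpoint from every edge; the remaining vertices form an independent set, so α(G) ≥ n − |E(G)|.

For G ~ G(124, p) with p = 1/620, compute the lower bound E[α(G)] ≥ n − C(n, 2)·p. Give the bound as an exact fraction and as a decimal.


E[|E(G)|] = C(124, 2)·p = 7626 · (1/620) = 123/10.
E[α(G)] ≥ n − E[|E(G)|] = 124 − 123/10 = 1117/10.
Numerically: ≈ 111.700.
(This is only a lower bound; the true E[α(G)] may be larger.)

E[α(G)] ≥ 1117/10 ≈ 111.700.


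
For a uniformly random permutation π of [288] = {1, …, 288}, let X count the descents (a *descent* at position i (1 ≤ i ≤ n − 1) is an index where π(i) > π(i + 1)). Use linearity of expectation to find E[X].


Write X = Σ X_I over i = 1, …, 287, with X_I the indicator of one descent.
There are 287 indicators.
For each fixed i, the pair (π(i), π(i+1)) is a uniformly random ordered pair of distinct values from {1, …, 288}; by symmetry P[π(i) > π(i+1)] = 1/2.
By linearity: E[X] = 287 · (1/2) = (288 − 1) · (1/2) = 287/2 ≈ 143.500000.

E[X] = 287/2 = 143.500000.


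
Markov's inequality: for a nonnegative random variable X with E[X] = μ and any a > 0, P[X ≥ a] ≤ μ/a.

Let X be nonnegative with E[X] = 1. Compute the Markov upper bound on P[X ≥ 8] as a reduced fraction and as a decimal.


μ = E[X] = 1, a = 8.
Markov: P[X ≥ 8] ≤ μ/a = (1)/8 = 1/8.
Numerically: ≈ 0.12500.
(Since a = 8 > μ = 1.00000, the bound 1/8 is < 1 and informative.)

P[X ≥ 8] ≤ 1/8 ≈ 0.12500.


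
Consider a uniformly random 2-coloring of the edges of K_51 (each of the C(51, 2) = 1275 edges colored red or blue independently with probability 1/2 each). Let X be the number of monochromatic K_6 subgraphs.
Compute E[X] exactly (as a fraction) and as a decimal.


Let X = Σ_S X_S over the C(51, 6) = 18009460 subsets S of size 6, where X_S = 1 if the K_6 on S is monochromatic.
For a fixed S, the K_6 on S has C(6, 2) = 15 edges. P[all 15 edges red] = (1/2)^15, and likewise for blue, so P[monochromatic] = 2·(1/2)^15 = 2^{1 − 15} = 1/16384.
By linearity: E[X] = C(51, 6) · 2^{1 − 15} = 18009460 · 1/16384 = 4502365/4096.
Numerically: E[X] ≈ 1099.2102.

E[X] = C(51,6)·2^(1−C(6,2)) = 4502365/4096 ≈ 1099.2102.


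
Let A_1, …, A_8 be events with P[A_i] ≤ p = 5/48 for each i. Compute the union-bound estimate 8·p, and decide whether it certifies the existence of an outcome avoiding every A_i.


Union bound: P[∪_{i=1}^{8} A_i] ≤ Σ_i P[A_i] ≤ 8·p = 8·(5/48) = 5/6.
Numerically: 5/6 ≈ 0.83333.
Is 5/6 < 1? YES.
Since P[∪ A_i] ≤ 5/6 < 1, the complement has P[∩ A_i^c] ≥ 1 − 5/6 = 1/6 > 0, so some outcome avoids every A_i.

8·p = 5/6 ≈ 0.83333; existence CERTIFIED by the union bound.


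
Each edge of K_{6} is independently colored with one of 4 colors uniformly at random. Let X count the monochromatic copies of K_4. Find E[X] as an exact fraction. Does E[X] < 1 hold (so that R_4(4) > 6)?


E[X] = C(6, 4) · 4^{1 − 6} = 15 · 4^{−5} = 15/1024.
As a reduced fraction: E[X] = 15/1024 ≈ 0.015.
Is E[X] < 1? YES.
Since E[X] < 1, there exists a 4-coloring of K_{6} with no monochromatic K_4; hence R_4(4) > 6.

E[X] = 15/1024 ≈ 0.015; E[X] < 1, so R_4(4) > 6.


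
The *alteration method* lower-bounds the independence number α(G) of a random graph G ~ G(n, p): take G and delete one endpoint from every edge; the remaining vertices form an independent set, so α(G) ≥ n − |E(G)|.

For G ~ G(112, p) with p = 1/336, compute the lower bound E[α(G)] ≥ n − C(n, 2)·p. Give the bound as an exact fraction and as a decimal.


E[|E(G)|] = C(112, 2)·p = 6216 · (1/336) = 37/2.
E[α(G)] ≥ n − E[|E(G)|] = 112 − 37/2 = 187/2.
Numerically: ≈ 93.5000.
(This is only a lower bound; the true E[α(G)] may be larger.)

E[α(G)] ≥ 187/2 ≈ 93.5000.


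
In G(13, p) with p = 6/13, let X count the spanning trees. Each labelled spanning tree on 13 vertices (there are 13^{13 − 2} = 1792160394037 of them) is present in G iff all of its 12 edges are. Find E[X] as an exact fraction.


K_13 has 13^{13 − 2} = 1792160394037 labelled spanning trees.
For each such spanning tree H, let X_H = 1 if all 12 edges of H are present in G. Then P[X_H = 1] = p^{12} = (6/13)^{12} = 2176782336/23298085122481.
Summing the indicators: E[X] = Σ_H E[X_H] = 1792160394037 · p^{12} = 1792160394037 · 2176782336/23298085122481 = 2176782336/13.
Numerically: E[X] ≈ 1.67445e+08.

E[X] = 1792160394037 · (6/13)^{12} = 2176782336/13 ≈ 1.67445e+08.


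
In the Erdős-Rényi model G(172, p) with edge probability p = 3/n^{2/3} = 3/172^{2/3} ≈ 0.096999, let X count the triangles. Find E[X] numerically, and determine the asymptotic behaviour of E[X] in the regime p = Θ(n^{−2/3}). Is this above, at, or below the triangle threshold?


Number of potential triangles: C(172, 3) = 833340.
Each occurs with probability p³ ≈ (0.096999)³ ≈ 9.1265549e-04.
By linearity: E[X] = C(172, 3)·p³ ≈ 833340 · 9.1265549e-04 ≈ 760.55233.
Since α = 2/3 < 1, p = c/n^{2/3} ≫ 1/n is above the triangle threshold p ~ 1/n. Asymptotically E[X] ~ (c³/6)·n^{3(1−α)} = (3³/6)·n^{1} → ∞; triangles are abundant w.h.p.

E[X] ≈ 760.55233; in regime p = Θ(1/n^{2/3}) E[X] diverges (above the triangle threshold p ~ 1/n).


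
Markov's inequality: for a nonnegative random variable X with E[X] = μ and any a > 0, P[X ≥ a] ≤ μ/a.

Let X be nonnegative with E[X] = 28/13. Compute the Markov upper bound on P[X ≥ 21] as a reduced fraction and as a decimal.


μ = E[X] = 28/13, a = 21.
Markov: P[X ≥ 21] ≤ μ/a = (28/13)/21 = 4/39.
Numerically: ≈ 0.1026.
(Since a = 21 > μ = 2.1538, the bound 4/39 is < 1 and informative.)

P[X ≥ 21] ≤ 4/39 ≈ 0.1026.


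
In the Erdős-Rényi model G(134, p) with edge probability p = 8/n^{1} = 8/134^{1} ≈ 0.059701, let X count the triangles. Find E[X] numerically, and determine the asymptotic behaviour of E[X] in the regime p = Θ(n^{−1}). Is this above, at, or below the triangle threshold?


Number of potential triangles: C(134, 3) = 392084.
Each occurs with probability p³ ≈ (0.059701)³ ≈ 2.1279213e-04.
By linearity: E[X] = C(134, 3)·p³ ≈ 392084 · 2.1279213e-04 ≈ 83.43239.
Here α = 1, so p = 8/n is exactly at the triangle threshold p ~ 1/n. Asymptotically E[X] → c³/6 = 8³/6 = 256/3 ≈ 85.33333, a bounded constant. In this regime the triangle count is asymptotically Poisson(c³/6).

E[X] ≈ 83.43239; in regime p = Θ(1/n^{1}) E[X] stays bounded (at the triangle threshold p ~ 1/n).


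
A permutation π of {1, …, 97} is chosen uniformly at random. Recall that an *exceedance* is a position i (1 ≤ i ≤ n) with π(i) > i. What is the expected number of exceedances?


Write X = Σ_{i=1}^{97} X_i, where X_i = 1_{π(i) > i}.
For each fixed i, π(i) is uniform over {1, …, 97} (marginal of a uniform permutation), so P[π(i) > i] = (n − i)/n. Summing: Σ_{i=1}^{97} (n − i)/n = (0 + 1 + … + 96)/97 = 97(97 − 1)/(2·97) = (97 − 1)/2.
Hence E[X] = Σ_{i=1}^{97} (97 − i)/97 = 48 ≈ 48.000000.

E[X] = 48 = 48.000000.


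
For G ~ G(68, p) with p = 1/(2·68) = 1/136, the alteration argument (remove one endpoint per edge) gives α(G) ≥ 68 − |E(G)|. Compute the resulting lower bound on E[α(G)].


E[|E(G)|] = C(68, 2)·p = 2278 · (1/136) = 67/4.
E[α(G)] ≥ n − E[|E(G)|] = 68 − 67/4 = 205/4.
Numerically: ≈ 51.250.
(This is only a lower bound; the true E[α(G)] may be larger.)

E[α(G)] ≥ 205/4 ≈ 51.250.


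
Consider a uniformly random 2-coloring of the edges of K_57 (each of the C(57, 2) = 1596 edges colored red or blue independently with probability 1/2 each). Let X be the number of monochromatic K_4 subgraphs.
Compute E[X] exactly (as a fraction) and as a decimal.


Let X = Σ_S X_S over the C(57, 4) = 395010 subsets S of size 4, where X_S = 1 if the K_4 on S is monochromatic.
For a fixed S, the K_4 on S has C(4, 2) = 6 edges. P[all 6 edges red] = (1/2)^6, and likewise for blue, so P[monochromatic] = 2·(1/2)^6 = 2^{1 − 6} = 1/32.
By linearity: E[X] = C(57, 4) · 2^{1 − 6} = 395010 · 1/32 = 197505/16.
Numerically: E[X] ≈ 12344.0625.

E[X] = C(57,4)·2^(1−C(4,2)) = 197505/16 ≈ 12344.0625.


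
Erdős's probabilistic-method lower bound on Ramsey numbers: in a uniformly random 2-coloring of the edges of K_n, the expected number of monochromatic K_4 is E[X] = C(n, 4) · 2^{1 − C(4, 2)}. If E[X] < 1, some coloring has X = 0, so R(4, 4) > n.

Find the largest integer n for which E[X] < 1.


We need C(n, 4) · 2^{1 − 6} < 1, i.e. C(n, 4) < 2^{6 − 1} = 32.
Check values of n near the boundary:
  n = 5: C(5, 4) = 5; 5 < 32? YES
  n = 6: C(6, 4) = 15; 15 < 32? YES
  n = 7: C(7, 4) = 35; 35 < 32? NO
  n = 8: C(8, 4) = 70; 70 < 32? NO
The largest n with C(n, 4) < 32 is n = 6 (where E[X] = 15/32 ≈ 0.4688). Hence R(4, 4) > 6, i.e. R(4, 4) ≥ 7.

Largest n = 6; hence R(4, 4) > 6.


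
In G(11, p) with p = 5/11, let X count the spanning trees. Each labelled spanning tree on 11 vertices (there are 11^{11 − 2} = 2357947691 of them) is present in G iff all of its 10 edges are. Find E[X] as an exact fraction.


K_11 has 11^{11 − 2} = 2357947691 labelled spanning trees.
For each such spanning tree H, let X_H = 1 if all 10 edges of H are present in G. Then P[X_H = 1] = p^{10} = (5/11)^{10} = 9765625/25937424601.
By linearity: E[X] = Σ_H E[X_H] = 2357947691 · p^{10} = 2357947691 · 9765625/25937424601 = 9765625/11.
Numerically: E[X] ≈ 8.878e+05.

E[X] = 2357947691 · (5/11)^{10} = 9765625/11 ≈ 8.878e+05.


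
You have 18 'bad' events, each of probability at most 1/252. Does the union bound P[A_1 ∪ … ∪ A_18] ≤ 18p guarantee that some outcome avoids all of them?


Union bound: P[∪_{i=1}^{18} A_i] ≤ Σ_i P[A_i] ≤ 18·p = 18·(1/252) = 1/14.
Numerically: 1/14 ≈ 0.0714.
Is 1/14 < 1? YES.
Since P[∪ A_i] ≤ 1/14 < 1, the complement has P[∩ A_i^c] ≥ 1 − 1/14 = 13/14 > 0, so some outcome avoids every A_i.

18·p = 1/14 ≈ 0.0714; existence CERTIFIED by the union bound.


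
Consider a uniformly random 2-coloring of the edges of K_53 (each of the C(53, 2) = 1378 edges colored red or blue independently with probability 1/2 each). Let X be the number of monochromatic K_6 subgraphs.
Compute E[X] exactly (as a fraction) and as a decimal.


Let X = Σ_S X_S over the C(53, 6) = 22957480 subsets S of size 6, where X_S = 1 if the K_6 on S is monochromatic.
For a fixed S, the K_6 on S has C(6, 2) = 15 edges. P[all 15 edges red] = (1/2)^15, and likewise for blue, so P[monochromatic] = 2·(1/2)^15 = 2^{1 − 15} = 1/16384.
By linearity of expectation: E[X] = C(53, 6) · 2^{1 − 15} = 22957480 · 1/16384 = 2869685/2048.
Numerically: E[X] ≈ 1401.213.

E[X] = C(53,6)·2^(1−C(6,2)) = 2869685/2048 ≈ 1401.213.


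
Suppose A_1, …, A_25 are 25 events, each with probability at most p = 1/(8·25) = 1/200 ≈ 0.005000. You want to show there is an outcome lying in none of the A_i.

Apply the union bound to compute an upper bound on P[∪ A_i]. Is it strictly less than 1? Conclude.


Union bound: P[∪_{i=1}^{25} A_i] ≤ Σ_i P[A_i] ≤ 25·p = 25·(1/200) = 1/8.
Numerically: 1/8 ≈ 0.125000.
Is 1/8 < 1? YES.
Since P[∪ A_i] ≤ 1/8 < 1, the complement has P[∩ A_i^c] ≥ 1 − 1/8 = 7/8 > 0, so some outcome avoids every A_i.

25·p = 1/8 ≈ 0.125000; existence CERTIFIED by the union bound.


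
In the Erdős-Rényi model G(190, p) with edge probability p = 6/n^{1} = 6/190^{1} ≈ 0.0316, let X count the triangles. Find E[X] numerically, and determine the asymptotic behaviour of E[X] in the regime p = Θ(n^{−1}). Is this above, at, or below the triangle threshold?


Number of potential triangles: C(190, 3) = 1125180.
Each occurs with probability p³ ≈ (0.0316)³ ≈ 3.14915e-05.
By linearity: E[X] = C(190, 3)·p³ ≈ 1125180 · 3.14915e-05 ≈ 35.434.
Here α = 1, so p = 6/n is exactly at the triangle threshold p ~ 1/n. Asymptotically E[X] → c³/6 = 6³/6 = 36 ≈ 36.000, a bounded constant. In this regime the triangle count is asymptotically Poisson(c³/6).

E[X] ≈ 35.434; in regime p = Θ(1/n^{1}) E[X] stays bounded (at the triangle threshold p ~ 1/n).


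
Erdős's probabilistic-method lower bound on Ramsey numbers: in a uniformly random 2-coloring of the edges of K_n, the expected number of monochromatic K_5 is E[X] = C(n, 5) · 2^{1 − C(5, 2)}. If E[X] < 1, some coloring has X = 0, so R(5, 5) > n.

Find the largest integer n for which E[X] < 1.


We need C(n, 5) · 2^{1 − 10} < 1, i.e. C(n, 5) < 2^{10 − 1} = 512.
Check values of n near the boundary:
  n = 8: C(8, 5) = 56; 56 < 512? YES
  n = 9: C(9, 5) = 126; 126 < 512? YES
  n = 10: C(10, 5) = 252; 252 < 512? YES
  n = 11: C(11, 5) = 462; 462 < 512? YES
  n = 12: C(12, 5) = 792; 792 < 512? NO
  n = 13: C(13, 5) = 1287; 1287 < 512? NO
The largest n with C(n, 5) < 512 is n = 11 (where E[X] = 231/256 ≈ 0.9023). Hence R(5, 5) > 11, i.e. R(5, 5) ≥ 12.

Largest n = 11; hence R(5, 5) > 11.


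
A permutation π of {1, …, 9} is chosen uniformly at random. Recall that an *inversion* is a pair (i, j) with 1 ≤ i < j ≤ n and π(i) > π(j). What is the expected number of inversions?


Write X = Σ X_I over the C(9, 2) = 36 pairs i < j, with X_I the indicator of one inversion.
There are 36 indicators.
For each fixed pair i < j, the values π(i) and π(j) are two distinct elements of {1, …, 9} in uniformly random order; by symmetry P[π(i) > π(j)] = 1/2.
By linearity: E[X] = 36 · (1/2) = C(9, 2) · (1/2) = 36/2 = 18 ≈ 18.0000.

E[X] = 18 = 18.0000.


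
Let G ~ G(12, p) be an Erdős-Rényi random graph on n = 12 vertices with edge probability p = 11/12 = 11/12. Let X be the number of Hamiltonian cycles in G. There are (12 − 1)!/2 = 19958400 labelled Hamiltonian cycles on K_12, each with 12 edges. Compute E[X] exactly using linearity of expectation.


K_12 has (12 − 1)!/2 = 19958400 labelled Hamiltonian cycles.
For each such Hamiltonian cycle H, let X_H = 1 if all 12 edges of H are present in G. Then P[X_H = 1] = p^{12} = (11/12)^{12} = 3138428376721/8916100448256.
By linearity: E[X] = Σ_H E[X_H] = 19958400 · p^{12} = 19958400 · 3138428376721/8916100448256 = 6041474625187925/859963392.
Numerically: E[X] ≈ 7.02527e+06.

E[X] = 19958400 · (11/12)^{12} = 6041474625187925/859963392 ≈ 7.02527e+06.
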